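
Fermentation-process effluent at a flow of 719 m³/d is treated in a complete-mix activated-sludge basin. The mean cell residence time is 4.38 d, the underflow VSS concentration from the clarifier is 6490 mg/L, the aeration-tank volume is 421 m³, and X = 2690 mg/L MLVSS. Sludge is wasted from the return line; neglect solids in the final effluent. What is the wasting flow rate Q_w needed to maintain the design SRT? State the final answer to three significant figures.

Q_w ≈ 39.8 m³/d

Q_w = (V·X)/(θ_c X_r) = 421.0 × 2690 / (4.38 × 6490) = 39.84 m³/d.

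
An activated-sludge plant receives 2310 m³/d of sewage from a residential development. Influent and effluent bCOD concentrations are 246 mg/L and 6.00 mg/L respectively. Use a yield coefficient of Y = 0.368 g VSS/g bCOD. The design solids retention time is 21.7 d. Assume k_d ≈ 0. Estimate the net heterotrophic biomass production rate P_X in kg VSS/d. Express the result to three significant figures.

With endogenous decay neglected, the observed yield equals the true yield: Y_obs = Y = 0.368 g VSS/g bCOD.
Q·(S₀ − S) = 2310 × (246 − 6.00) × 10⁻³ = 554.4 kg/d removed.
So the net sludge growth is P_X = 0.3680 × 554.4 = 204.0 kg VSS/d.

P_X ≈ 204 kg VSS/d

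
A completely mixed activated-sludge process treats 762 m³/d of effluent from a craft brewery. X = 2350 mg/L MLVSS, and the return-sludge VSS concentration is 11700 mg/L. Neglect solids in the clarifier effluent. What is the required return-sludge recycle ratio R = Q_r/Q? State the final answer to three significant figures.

Mass balance around the secondary clarifier (neglecting effluent solids): R = X / (X_r − X) = 2350 / (11700 − 2350) = 0.2513.

R ≈ 0.251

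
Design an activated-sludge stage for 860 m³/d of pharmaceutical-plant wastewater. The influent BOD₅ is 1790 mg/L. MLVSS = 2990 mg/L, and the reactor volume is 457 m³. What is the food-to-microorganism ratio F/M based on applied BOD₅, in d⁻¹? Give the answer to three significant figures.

F/M ≈ 1.13 d⁻¹

F/M = applied load / biomass = Q·S₀/(V·X) = 860 × 1790 / (457.0 × 2990) = 1.127 d⁻¹.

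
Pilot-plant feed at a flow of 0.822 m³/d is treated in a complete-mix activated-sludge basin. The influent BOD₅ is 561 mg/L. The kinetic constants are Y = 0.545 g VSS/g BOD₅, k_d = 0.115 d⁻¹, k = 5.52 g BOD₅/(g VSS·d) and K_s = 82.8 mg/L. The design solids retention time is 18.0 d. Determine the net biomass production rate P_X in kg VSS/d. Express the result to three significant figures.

For a completely mixed reactor with recycle the Lawrence–McCarty relation gives S = K_s·(1 + k_d·θ_c) / [θ_c·(Y·k − k_d) − 1] = 82.8 × (1 + 0.115 × 18.0) / [18.0 × (0.545 × 5.52 − 0.115) − 1] = 254.2 / 51.08 = 4.976 mg/L.
Y_obs = Y / (1 + k_d θ_c) = 0.545 / (1 + 0.115 × 18.0) = 0.545 / 3.070 = 0.1775.
Substrate removed = Q·(S₀ − S) = 0.822 m³/d × (561 − 4.98) g/m³ = 4.57×10^2 g/d = 0.4570 kg/d.
P_X = Y_obs · Q(S₀ − S) = 0.1775 × 0.4570 = 0.08114 kg VSS/d.

P_X ≈ 0.0811 kg VSS/d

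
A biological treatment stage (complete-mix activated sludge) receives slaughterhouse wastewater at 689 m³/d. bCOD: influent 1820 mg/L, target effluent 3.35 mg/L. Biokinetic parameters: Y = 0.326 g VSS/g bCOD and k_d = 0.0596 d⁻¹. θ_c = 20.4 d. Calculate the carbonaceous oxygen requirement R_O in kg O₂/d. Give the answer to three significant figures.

The observed yield is Y_obs = Y/(1 + k_d·θ_c) = 0.326 / (1 + 0.0596 × 20.4) = 0.326 / 2.216 = 0.1471 g VSS per g bCOD removed.
Substrate removed = Q·(S₀ − S) = 689 m³/d × (1820 − 3.35) g/m³ = 1.25×10^6 g/d = 1252 kg/d.
Biomass synthesised: P_X = Y_obs × 1252 = 184.1 kg VSS/d.
Carbonaceous O₂ demand = substrate oxidised − cell-mass equivalent = 1252 − 1.42 × 184.1 = 990.2 kg O₂/d.

R_O ≈ 990 kg O₂/d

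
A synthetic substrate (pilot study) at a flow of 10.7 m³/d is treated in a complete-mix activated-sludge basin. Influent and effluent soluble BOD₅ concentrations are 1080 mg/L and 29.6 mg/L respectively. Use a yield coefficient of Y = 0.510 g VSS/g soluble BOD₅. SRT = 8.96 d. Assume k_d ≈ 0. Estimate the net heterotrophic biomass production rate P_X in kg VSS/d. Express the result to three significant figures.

With endogenous decay neglected, the observed yield equals the true yield: Y_obs = Y = 0.510 g VSS/g soluble BOD₅.
Q·(S₀ − S) = 10.7 × (1080 − 29.6) × 10⁻³ = 11.24 kg/d removed.
Net biomass production P_X = Y_obs × Q·(S₀ − S) = 0.5100 × 11.24 = 5.732 kg VSS/d.

P_X ≈ 5.73 kg VSS/d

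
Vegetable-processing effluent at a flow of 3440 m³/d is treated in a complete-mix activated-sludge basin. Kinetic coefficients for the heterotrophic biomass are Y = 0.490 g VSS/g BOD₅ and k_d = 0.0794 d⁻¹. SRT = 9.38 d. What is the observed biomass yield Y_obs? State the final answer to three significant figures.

Correct the yield for decay: Y_obs = Y/(1 + k_d θ_c) = 0.490 / (1 + 0.0794 × 9.38) = 0.490 / 1.745 = 0.2808.

Y_obs ≈ 0.281 g VSS/g BOD₅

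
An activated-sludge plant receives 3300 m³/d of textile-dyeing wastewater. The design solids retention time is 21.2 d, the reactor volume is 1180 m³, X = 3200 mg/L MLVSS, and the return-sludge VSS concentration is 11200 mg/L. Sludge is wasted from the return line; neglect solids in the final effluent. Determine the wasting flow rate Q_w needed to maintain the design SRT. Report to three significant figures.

Q_w = (V·X)/(θ_c X_r) = 1180 × 3200 / (21.2 × 11200) = 15.90 m³/d.

Q_w ≈ 15.9 m³/d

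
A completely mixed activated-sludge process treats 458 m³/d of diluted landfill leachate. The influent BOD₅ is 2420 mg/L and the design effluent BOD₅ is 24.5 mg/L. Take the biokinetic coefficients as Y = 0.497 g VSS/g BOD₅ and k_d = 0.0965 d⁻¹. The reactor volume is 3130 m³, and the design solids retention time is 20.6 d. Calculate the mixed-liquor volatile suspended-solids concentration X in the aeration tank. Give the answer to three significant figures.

X ≈ 1200 mg/L

X = Y·Q·ΔS·θ_c / [V·(1 + k_d θ_c)] = 0.497 × 458 × (2420 − 24.5) × 20.6 / [3130 × (1 + 0.0965 × 20.6)] = 1201 mg/L.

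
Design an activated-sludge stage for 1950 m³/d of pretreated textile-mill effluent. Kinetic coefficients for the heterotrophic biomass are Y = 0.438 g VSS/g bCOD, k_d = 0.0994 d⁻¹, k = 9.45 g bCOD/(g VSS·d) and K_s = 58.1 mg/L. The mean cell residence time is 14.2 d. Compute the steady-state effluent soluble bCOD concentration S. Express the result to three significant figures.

For a completely mixed reactor with recycle the Lawrence–McCarty relation gives S = K_s·(1 + k_d·θ_c) / [θ_c·(Y·k − k_d) − 1] = 58.1 × (1 + 0.0994 × 14.2) / [14.2 × (0.438 × 9.45 − 0.0994) − 1] = 140.1 / 56.36 = 2.486 mg/L.

S ≈ 2.49 mg/L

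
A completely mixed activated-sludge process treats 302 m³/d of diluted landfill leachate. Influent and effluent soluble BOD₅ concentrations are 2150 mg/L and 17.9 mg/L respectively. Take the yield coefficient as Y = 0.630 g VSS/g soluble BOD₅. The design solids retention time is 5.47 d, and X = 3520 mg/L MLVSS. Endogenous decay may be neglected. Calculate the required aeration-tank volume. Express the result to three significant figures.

V ≈ 630 m³

With k_d = 0 the design equation reduces to V = Y Q (S₀−S) θ_c / X = 0.630 × 302 × (2150 − 17.9) × 5.47 / 3520 = 630.4 m³.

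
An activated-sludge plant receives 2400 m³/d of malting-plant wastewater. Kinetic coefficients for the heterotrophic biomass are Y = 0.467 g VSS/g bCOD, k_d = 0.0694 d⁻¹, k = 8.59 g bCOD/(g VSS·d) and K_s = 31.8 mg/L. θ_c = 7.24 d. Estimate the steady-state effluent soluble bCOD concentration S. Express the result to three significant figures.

S ≈ 1.73 mg/L

For a completely mixed reactor with recycle the Lawrence–McCarty relation gives S = K_s·(1 + k_d·θ_c) / [θ_c·(Y·k − k_d) − 1] = 31.8 × (1 + 0.0694 × 7.24) / [7.24 × (0.467 × 8.59 − 0.0694) − 1] = 47.78 / 27.54 = 1.735 mg/L.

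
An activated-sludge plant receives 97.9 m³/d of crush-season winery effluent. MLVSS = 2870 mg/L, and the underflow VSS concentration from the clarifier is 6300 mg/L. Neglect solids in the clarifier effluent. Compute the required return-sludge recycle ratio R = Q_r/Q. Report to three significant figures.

R = Q_r/Q = X/(X_r − X) = 2870 / (6300 − 2870) = 0.8367.

R ≈ 0.837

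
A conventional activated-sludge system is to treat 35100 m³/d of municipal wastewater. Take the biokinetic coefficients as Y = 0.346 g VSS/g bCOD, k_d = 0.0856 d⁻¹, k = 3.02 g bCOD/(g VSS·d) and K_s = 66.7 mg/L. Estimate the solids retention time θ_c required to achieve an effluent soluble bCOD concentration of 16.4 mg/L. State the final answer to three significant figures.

θ_c ≈ 8.29 d

Specific growth rate at S = 16.4 mg/L: μ = YkS/(K_s+S) = 0.346·3.02·16.4/(66.7+16.4) = 0.2062 d⁻¹.
θ_c = 1/(μ − k_d) = 1/(0.2062 − 0.0856) = 1/0.1206 = 8.291 d.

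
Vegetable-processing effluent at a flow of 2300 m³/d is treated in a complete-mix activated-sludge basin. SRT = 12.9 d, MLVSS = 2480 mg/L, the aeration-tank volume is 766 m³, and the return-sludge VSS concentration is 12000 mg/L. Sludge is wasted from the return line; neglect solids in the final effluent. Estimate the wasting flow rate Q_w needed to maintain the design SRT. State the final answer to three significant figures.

Q_w ≈ 12.3 m³/d

θ_c = V·X/(Q_w·X_r) when wasting from the recycle, so Q_w = V·X/(θ_c·X_r) = 766.0 × 2480 / (12.9 × 12000) = 12.27 m³/d.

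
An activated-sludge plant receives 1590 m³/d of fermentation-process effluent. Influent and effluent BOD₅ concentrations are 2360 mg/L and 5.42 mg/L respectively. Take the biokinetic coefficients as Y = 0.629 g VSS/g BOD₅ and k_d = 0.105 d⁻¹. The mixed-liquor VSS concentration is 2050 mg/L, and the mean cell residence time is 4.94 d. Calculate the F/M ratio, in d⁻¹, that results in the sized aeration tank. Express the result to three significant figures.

F/M ≈ 0.490 d⁻¹

Rearranging the biomass balance for a CMAS with decay, V = Y·Q·ΔS·θ_c / [X·(1+k_d θ_c)] = 0.629 × 1590 × (2360 − 5.42) × 4.94 / [2050 × (1 + 0.105 × 4.94)] = 1.16×10^7 / 3113 = 3736 m³.
F/M = applied load / biomass = Q·S₀/(V·X) = 1590 × 2360 / (3736 × 2050) = 0.4899 d⁻¹.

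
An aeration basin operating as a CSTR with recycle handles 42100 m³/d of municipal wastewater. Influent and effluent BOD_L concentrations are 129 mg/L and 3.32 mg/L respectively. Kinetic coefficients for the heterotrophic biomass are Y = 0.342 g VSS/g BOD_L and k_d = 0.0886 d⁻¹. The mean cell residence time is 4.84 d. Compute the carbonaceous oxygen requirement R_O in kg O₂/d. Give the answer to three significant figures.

The observed yield is Y_obs = Y/(1 + k_d·θ_c) = 0.342 / (1 + 0.0886 × 4.84) = 0.342 / 1.429 = 0.2394 g VSS per g BOD_L removed.
Substrate removed = Q·(S₀ − S) = 42100 m³/d × (129 − 3.32) g/m³ = 5.29×10^6 g/d = 5291 kg/d.
Net sludge production P_X = 0.2394 × 5291 = 1266 kg VSS/d.
R_O = Q·(S₀ − S) − 1.42·P_X = 5291 − 1.42 × 1266 = 3493 kg O₂/d.

R_O ≈ 3490 kg O₂/d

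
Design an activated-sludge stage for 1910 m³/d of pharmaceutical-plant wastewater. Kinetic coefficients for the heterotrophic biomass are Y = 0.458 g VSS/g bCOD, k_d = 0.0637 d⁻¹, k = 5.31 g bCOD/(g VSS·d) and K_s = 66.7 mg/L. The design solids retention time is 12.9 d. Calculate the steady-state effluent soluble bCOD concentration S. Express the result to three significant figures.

Effluent substrate depends only on kinetics and SRT: S = K_s(1 + k_d θ_c) / [θ_c(Yk − k_d) − 1] = 66.7 × (1 + 0.0637 × 12.9) / [12.9 × (0.458 × 5.31 − 0.0637) − 1] = 121.5 / 29.55 = 4.112 mg/L.

S ≈ 4.11 mg/L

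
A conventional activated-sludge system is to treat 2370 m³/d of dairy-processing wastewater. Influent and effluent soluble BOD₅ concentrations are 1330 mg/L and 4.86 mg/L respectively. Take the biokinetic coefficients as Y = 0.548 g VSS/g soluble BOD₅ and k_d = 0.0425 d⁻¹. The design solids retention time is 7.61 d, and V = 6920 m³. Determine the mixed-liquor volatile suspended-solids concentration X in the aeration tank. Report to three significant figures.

Solving the biomass balance for X: X = Y Q (S₀−S) θ_c / [V (1+k_d θ_c)] = 0.548 × 2370 × (1330 − 4.86) × 7.61 / [6920 × (1 + 0.0425 × 7.61)] = 1430 mg/L.

X ≈ 1430 mg/L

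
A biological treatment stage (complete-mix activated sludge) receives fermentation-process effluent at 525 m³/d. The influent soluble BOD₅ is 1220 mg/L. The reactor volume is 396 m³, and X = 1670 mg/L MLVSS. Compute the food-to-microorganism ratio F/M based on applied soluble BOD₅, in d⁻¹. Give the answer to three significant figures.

F/M = applied load / biomass = Q·S₀/(V·X) = 525 × 1220 / (396.0 × 1670) = 0.9685 d⁻¹.

F/M ≈ 0.969 d⁻¹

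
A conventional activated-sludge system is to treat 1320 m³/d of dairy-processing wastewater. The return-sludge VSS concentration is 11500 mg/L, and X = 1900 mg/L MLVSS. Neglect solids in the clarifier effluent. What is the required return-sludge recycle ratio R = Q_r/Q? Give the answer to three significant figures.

Solids balance on the clarifier gives (1+R)X = R·X_r, so R = X/(X_r − X) = 1900 / (11500 − 1900) = 0.1979.

R ≈ 0.198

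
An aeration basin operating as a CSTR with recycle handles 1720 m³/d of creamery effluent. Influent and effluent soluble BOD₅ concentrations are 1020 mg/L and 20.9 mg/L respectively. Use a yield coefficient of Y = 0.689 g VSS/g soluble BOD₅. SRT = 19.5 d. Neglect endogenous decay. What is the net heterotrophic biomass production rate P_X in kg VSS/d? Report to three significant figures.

No decay correction is needed, so Y_obs = Y = 0.689.
Q·(S₀ − S) = 1720 × (1020 − 20.9) × 10⁻³ = 1718 kg/d removed.
Biomass produced: P_X = Y_obs·Q·ΔS = 0.6890 × 1718 ≈ 1184 kg VSS/d.

P_X ≈ 1180 kg VSS/d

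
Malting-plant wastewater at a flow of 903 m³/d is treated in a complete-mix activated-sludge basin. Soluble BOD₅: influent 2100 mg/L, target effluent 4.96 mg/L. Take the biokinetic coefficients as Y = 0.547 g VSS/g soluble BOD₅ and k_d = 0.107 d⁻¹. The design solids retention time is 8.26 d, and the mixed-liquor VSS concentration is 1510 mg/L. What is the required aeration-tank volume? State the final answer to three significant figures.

From the SRT design equation V = Y Q (S₀−S) θ_c / [X (1 + k_d θ_c)] = 0.547 × 903 × (2100 − 4.96) × 8.26 / [1510 × (1 + 0.107 × 8.26)] = 8.55×10^6 / 2845 = 3005 m³.

V ≈ 3000 m³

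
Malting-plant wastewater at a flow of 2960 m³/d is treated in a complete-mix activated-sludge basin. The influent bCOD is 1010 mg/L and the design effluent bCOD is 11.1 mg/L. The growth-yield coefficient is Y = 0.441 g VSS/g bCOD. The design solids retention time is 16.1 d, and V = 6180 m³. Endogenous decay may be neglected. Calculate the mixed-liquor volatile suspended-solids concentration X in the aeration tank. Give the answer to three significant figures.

X ≈ 3400 mg/L

Without decay, X = Y Q (S₀−S) θ_c / V = 0.441 × 2960 × (1010 − 11.1) × 16.1 / 6180 = 3397 mg/L.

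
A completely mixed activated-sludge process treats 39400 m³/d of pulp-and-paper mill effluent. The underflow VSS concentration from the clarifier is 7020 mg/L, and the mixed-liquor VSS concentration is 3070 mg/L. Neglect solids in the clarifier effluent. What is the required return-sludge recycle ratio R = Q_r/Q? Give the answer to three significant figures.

Mass balance around the secondary clarifier (neglecting effluent solids): R = X / (X_r − X) = 3070 / (7020 − 3070) = 0.7772.

R ≈ 0.777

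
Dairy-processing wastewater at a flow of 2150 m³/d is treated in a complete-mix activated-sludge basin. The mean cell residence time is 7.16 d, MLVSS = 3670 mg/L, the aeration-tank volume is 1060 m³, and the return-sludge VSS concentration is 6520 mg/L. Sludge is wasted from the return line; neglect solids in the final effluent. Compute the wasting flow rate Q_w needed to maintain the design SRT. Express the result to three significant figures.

Q_w ≈ 83.3 m³/d

θ_c = V·X/(Q_w·X_r) when wasting from the recycle, so Q_w = V·X/(θ_c·X_r) = 1060 × 3670 / (7.16 × 6520) = 83.33 m³/d.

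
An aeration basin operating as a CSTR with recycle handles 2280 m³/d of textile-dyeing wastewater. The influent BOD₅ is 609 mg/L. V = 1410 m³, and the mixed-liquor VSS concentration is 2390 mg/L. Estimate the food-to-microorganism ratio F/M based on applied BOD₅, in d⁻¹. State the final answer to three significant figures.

F/M ≈ 0.412 d⁻¹

F/M = applied load / biomass = Q·S₀/(V·X) = 2280 × 609 / (1410 × 2390) = 0.4120 d⁻¹.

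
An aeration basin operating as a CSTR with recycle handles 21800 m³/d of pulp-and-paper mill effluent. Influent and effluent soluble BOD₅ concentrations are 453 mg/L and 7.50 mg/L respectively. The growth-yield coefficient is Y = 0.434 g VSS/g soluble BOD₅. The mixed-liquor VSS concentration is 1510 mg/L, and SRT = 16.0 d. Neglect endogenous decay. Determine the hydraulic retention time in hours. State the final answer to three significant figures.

Biomass mass balance (decay neglected): V·X = Y·Q·(S₀ − S)·θ_c, so V = 0.434 × 21800 × (453 − 7.50) × 16.0 / 1510 = 44662 m³.
HRT = V/Q = 44662 m³ / 21800 m³·d⁻¹ = 2.049 d × 24 = 49.17 h.

τ ≈ 49.2 h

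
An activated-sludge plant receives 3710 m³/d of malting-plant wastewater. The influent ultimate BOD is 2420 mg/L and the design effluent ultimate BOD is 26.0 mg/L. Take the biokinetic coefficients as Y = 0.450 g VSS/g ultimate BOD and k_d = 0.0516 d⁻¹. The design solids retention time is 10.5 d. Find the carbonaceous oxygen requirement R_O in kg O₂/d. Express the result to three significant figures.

R_O ≈ 5200 kg O₂/d

Observed yield with endogenous decay: Y_obs = Y / (1 + k_d·θ_c) = 0.450 / (1 + 0.0516 × 10.5) = 0.450 / 1.542 = 0.2919 g VSS/g ultimate BOD.
Substrate removed = Q·(S₀ − S) = 3710 m³/d × (2420 − 26.0) g/m³ = 8.88×10^6 g/d = 8882 kg/d.
Net sludge production P_X = 0.2919 × 8882 = 2592 kg VSS/d.
R_O = Q·(S₀ − S) − 1.42·P_X = 8882 − 1.42 × 2592 = 5201 kg O₂/d.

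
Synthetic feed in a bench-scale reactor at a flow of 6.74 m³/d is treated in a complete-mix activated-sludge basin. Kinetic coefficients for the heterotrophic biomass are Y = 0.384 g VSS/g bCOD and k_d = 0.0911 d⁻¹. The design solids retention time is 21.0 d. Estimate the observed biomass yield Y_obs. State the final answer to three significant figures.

Y_obs ≈ 0.132 g VSS/g bCOD

Correct the yield for decay: Y_obs = Y/(1 + k_d θ_c) = 0.384 / (1 + 0.0911 × 21.0) = 0.384 / 2.913 = 0.1318.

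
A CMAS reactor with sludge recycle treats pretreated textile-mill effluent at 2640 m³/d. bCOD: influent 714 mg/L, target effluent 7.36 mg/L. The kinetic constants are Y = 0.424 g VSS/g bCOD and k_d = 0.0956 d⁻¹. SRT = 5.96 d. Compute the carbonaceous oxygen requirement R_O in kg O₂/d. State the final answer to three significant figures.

R_O ≈ 1150 kg O₂/d

Correct the yield for decay: Y_obs = Y/(1 + k_d θ_c) = 0.424 / (1 + 0.0956 × 5.96) = 0.424 / 1.570 = 0.2701.
Substrate removed = Q·(S₀ − S) = 2640 m³/d × (714 − 7.36) g/m³ = 1.87×10^6 g/d = 1866 kg/d.
P_X = Y_obs·Q·(S₀ − S) = 0.2701 × 1866 = 503.9 kg VSS/d.
R_O = Q·(S₀ − S) − 1.42·P_X = 1866 − 1.42 × 503.9 = 1150 kg O₂/d.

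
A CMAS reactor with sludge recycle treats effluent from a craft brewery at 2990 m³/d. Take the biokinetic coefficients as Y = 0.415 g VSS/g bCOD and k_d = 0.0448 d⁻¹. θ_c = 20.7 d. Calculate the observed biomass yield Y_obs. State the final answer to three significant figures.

Correct the yield for decay: Y_obs = Y/(1 + k_d θ_c) = 0.415 / (1 + 0.0448 × 20.7) = 0.415 / 1.927 = 0.2153.

Y_obs ≈ 0.215 g VSS/g bCOD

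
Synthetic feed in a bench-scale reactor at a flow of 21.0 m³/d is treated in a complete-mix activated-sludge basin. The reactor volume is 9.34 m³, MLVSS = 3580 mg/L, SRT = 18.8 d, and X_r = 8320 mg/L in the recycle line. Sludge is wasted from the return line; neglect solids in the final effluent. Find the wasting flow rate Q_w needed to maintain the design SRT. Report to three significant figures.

Q_w = (V·X)/(θ_c X_r) = 9.340 × 3580 / (18.8 × 8320) = 0.2138 m³/d.

Q_w ≈ 0.214 m³/d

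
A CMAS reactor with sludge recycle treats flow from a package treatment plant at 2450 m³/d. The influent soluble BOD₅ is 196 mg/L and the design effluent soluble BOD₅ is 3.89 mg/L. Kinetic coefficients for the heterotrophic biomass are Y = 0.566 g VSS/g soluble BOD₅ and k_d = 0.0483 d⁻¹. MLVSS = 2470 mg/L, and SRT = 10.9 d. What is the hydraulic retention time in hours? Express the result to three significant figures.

τ ≈ 7.54 h

Steady-state biomass mass balance: V·X·(1 + k_d·θ_c) = Y·Q·(S₀ − S)·θ_c, so V = 0.566 × 2450 × (196 − 3.89) × 10.9 / [2470 × (1 + 0.0483 × 10.9)] = 2.9×10^6 / 3770 = 770.1 m³.
Hydraulic retention time τ = V/Q = 770.1 / 2450 = 0.3143 d = 7.544 h.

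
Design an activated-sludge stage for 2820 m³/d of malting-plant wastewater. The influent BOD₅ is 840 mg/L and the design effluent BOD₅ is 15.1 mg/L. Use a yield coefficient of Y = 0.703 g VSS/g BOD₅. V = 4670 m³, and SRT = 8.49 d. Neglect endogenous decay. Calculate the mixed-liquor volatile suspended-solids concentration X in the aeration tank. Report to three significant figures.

Without decay, X = Y Q (S₀−S) θ_c / V = 0.703 × 2820 × (840 − 15.1) × 8.49 / 4670 = 2973 mg/L.

X ≈ 2970 mg/L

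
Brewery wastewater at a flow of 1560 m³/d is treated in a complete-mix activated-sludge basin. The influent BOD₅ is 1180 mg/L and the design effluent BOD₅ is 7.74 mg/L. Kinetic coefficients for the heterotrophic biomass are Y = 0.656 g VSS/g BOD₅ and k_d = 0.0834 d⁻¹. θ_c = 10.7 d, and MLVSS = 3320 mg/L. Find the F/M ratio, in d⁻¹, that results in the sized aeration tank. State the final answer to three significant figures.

F/M ≈ 0.271 d⁻¹

Rearranging the biomass balance for a CMAS with decay, V = Y·Q·ΔS·θ_c / [X·(1+k_d θ_c)] = 0.656 × 1560 × (1180 − 7.74) × 10.7 / [3320 × (1 + 0.0834 × 10.7)] = 1.28×10^7 / 6283 = 2043 m³.
F/M = applied load / biomass = Q·S₀/(V·X) = 1560 × 1180 / (2043 × 3320) = 0.2714 d⁻¹.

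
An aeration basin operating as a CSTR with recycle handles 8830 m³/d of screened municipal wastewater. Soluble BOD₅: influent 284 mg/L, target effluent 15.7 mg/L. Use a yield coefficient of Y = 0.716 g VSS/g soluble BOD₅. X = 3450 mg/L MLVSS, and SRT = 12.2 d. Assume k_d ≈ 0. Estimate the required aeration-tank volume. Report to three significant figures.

V ≈ 6000 m³

With k_d = 0 the design equation reduces to V = Y Q (S₀−S) θ_c / X = 0.716 × 8830 × (284 − 15.7) × 12.2 / 3450 = 5998 m³.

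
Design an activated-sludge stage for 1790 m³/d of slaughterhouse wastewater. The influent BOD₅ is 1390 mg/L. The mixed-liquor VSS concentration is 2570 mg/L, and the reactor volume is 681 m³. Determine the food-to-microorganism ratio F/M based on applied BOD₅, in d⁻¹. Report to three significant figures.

F/M = Q·S₀ / (V·X) = 1790 × 1390 / (681.0 × 2570) = 1.422 g BOD₅·(g VSS·d)⁻¹.

F/M ≈ 1.42 d⁻¹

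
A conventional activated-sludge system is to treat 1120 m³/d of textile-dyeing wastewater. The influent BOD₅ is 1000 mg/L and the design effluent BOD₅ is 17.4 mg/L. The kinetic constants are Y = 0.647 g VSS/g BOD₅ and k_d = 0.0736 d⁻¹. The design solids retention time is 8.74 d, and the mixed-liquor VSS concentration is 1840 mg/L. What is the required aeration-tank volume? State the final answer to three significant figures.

V ≈ 2060 m³

From the SRT design equation V = Y Q (S₀−S) θ_c / [X (1 + k_d θ_c)] = 0.647 × 1120 × (1000 − 17.4) × 8.74 / [1840 × (1 + 0.0736 × 8.74)] = 6.22×10^6 / 3024 = 2058 m³.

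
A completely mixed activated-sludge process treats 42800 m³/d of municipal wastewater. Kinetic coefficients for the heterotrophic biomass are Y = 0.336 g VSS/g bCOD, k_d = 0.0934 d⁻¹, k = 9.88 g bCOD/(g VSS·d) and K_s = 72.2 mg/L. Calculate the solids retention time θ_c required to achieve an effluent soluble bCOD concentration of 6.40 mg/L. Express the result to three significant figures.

θ_c ≈ 5.65 d

From 1/θ_c = Y·k·S/(K_s + S) − k_d: Y·k·S/(K_s+S) = 0.336 × 9.88 × 6.40 / (72.2 + 6.40) = 0.2703 d⁻¹.
1/θ_c = 0.2703 − 0.0934 = 0.1769 d⁻¹, so θ_c = 5.653 d.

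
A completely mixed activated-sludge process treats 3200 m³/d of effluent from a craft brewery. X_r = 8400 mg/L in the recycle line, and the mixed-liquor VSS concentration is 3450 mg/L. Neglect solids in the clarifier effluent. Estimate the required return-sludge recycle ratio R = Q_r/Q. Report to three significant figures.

R ≈ 0.697

Mass balance around the secondary clarifier (neglecting effluent solids): R = X / (X_r − X) = 3450 / (8400 − 3450) = 0.6970.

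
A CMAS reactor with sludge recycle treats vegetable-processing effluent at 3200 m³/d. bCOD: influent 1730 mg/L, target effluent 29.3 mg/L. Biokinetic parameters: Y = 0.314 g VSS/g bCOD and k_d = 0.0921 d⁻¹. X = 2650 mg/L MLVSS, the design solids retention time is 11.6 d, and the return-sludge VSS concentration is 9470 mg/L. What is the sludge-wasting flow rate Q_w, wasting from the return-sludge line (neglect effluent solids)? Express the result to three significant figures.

Rearranging the biomass balance for a CMAS with decay, V = Y·Q·ΔS·θ_c / [X·(1+k_d θ_c)] = 0.314 × 3200 × (1730 − 29.3) × 11.6 / [2650 × (1 + 0.0921 × 11.6)] = 1.98×10^7 / 5481 = 3617 m³.
Wasting from the return line (neglecting effluent solids): Q_w = V·X / (θ_c·X_r) = 3617 × 2650 / (11.6 × 9470) = 87.24 m³/d.

Q_w ≈ 87.2 m³/d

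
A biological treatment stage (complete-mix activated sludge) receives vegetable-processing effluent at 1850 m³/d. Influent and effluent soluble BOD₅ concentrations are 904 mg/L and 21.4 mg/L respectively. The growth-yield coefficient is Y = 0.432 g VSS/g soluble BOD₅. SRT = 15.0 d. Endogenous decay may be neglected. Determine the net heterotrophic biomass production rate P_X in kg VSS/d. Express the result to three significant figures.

Since k_d ≈ 0, Y_obs = Y = 0.432 g VSS/g soluble BOD₅.
ΔS = 904 − 21.4 = 882.6 mg/L, so the substrate removal rate is 1850 × 882.6/1000 = 1633 kg soluble BOD₅/d.
Net biomass production P_X = Y_obs × Q·(S₀ − S) = 0.4320 × 1633 = 705.4 kg VSS/d.

P_X ≈ 705 kg VSS/d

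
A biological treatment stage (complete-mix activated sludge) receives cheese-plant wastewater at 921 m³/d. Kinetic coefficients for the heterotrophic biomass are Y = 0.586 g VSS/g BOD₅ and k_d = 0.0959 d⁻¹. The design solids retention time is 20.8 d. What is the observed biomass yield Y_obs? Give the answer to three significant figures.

Y_obs ≈ 0.196 g VSS/g BOD₅

Y_obs = Y / (1 + k_d θ_c) = 0.586 / (1 + 0.0959 × 20.8) = 0.586 / 2.995 = 0.1957.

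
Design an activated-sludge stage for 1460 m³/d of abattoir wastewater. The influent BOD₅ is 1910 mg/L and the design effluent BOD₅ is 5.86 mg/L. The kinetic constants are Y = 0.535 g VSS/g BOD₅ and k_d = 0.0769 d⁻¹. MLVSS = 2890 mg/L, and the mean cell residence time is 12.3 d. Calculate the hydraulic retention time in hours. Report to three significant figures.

τ ≈ 53.5 h

Steady-state biomass mass balance: V·X·(1 + k_d·θ_c) = Y·Q·(S₀ − S)·θ_c, so V = 0.535 × 1460 × (1910 − 5.86) × 12.3 / [2890 × (1 + 0.0769 × 12.3)] = 1.83×10^7 / 5624 = 3253 m³.
τ = V/Q = 3253/1460 = 2.228 d, or 53.48 h.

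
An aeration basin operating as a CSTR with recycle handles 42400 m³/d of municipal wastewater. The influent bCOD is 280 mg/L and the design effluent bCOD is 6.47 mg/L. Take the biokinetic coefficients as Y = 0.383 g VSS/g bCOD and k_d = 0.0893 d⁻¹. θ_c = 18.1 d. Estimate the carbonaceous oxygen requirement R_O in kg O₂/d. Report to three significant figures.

The observed yield is Y_obs = Y/(1 + k_d·θ_c) = 0.383 / (1 + 0.0893 × 18.1) = 0.383 / 2.616 = 0.1464 g VSS per g bCOD removed.
ΔS = 280 − 6.47 = 273.5 mg/L, so the substrate removal rate is 42400 × 273.5/1000 = 11598 kg bCOD/d.
Net sludge production P_X = 0.1464 × 11598 = 1698 kg VSS/d.
R_O = Q·ΔS − 1.42 P_X = 11598 − 2411 = 9187 kg O₂/d.

R_O ≈ 9190 kg O₂/d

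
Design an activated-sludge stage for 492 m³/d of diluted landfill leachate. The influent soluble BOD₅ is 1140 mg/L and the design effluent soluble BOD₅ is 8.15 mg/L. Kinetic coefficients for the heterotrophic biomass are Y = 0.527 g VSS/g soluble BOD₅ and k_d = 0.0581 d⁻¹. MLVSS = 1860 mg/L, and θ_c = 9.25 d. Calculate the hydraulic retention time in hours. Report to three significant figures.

τ ≈ 46.3 h

From the SRT design equation V = Y Q (S₀−S) θ_c / [X (1 + k_d θ_c)] = 0.527 × 492 × (1140 − 8.15) × 9.25 / [1860 × (1 + 0.0581 × 9.25)] = 2.71×10^6 / 2860 = 949.3 m³.
HRT = V/Q = 949.3 m³ / 492 m³·d⁻¹ = 1.929 d × 24 = 46.31 h.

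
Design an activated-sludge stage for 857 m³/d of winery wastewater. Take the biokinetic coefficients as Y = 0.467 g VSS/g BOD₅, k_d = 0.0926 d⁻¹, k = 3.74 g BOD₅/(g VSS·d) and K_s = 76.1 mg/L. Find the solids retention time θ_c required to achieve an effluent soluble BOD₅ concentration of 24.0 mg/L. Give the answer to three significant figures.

Specific growth rate at S = 24.0 mg/L: μ = YkS/(K_s+S) = 0.467·3.74·24.0/(76.1+24.0) = 0.4188 d⁻¹.
1/θ_c = 0.4188 − 0.0926 = 0.3262 d⁻¹, so θ_c = 3.066 d.

θ_c ≈ 3.07 d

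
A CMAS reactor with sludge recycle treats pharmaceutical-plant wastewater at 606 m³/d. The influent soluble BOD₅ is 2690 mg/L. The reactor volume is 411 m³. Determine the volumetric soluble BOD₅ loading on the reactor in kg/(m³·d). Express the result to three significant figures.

L_v ≈ 3.97 kg soluble BOD₅/(m³·d)

Volumetric loading L_v = Q·S₀ / V = 606 × 2690 g/m³ / 411.0 m³ = 3966 g/(m³·d) = 3.966 kg soluble BOD₅/(m³·d).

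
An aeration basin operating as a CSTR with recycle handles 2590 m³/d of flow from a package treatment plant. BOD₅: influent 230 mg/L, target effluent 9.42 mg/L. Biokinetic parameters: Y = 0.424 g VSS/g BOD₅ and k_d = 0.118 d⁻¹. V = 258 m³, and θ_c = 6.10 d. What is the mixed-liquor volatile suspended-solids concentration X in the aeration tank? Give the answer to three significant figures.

From V·X·(1 + k_d·θ_c) = Y·Q·(S₀ − S)·θ_c: X = 0.424 × 2590 × (230 − 9.42) × 6.10 / [258 × (1 + 0.118 × 6.10)] = 3330 mg/L.

X ≈ 3330 mg/L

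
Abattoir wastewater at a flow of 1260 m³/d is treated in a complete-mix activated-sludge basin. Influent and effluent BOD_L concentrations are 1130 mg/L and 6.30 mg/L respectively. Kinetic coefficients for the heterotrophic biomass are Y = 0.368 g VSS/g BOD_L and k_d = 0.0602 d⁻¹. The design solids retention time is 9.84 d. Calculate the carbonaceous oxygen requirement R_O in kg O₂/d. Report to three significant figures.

R_O ≈ 951 kg O₂/d

Correct the yield for decay: Y_obs = Y/(1 + k_d θ_c) = 0.368 / (1 + 0.0602 × 9.84) = 0.368 / 1.592 = 0.2311.
Mass of BOD_L removed per day: Q(S₀ − S) = 1260 × 1124 g/m³ = 1416 kg/d.
Biomass synthesised: P_X = Y_obs × 1416 = 327.2 kg VSS/d.
Carbonaceous O₂ demand = substrate oxidised − cell-mass equivalent = 1416 − 1.42 × 327.2 = 951.2 kg O₂/d.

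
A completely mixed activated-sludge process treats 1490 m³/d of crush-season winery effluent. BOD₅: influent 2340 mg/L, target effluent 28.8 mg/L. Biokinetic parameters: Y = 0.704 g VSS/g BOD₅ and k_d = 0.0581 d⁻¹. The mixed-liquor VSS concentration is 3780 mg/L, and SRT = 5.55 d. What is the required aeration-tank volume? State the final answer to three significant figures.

Steady-state biomass mass balance: V·X·(1 + k_d·θ_c) = Y·Q·(S₀ − S)·θ_c, so V = 0.704 × 1490 × (2340 − 28.8) × 5.55 / [3780 × (1 + 0.0581 × 5.55)] = 1.35×10^7 / 4999 = 2692 m³.

V ≈ 2690 m³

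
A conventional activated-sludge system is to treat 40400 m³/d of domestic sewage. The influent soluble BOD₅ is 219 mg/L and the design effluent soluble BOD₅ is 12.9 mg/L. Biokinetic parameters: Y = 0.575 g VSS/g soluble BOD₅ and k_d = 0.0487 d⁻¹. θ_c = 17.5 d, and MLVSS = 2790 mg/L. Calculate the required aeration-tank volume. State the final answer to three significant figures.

Rearranging the biomass balance for a CMAS with decay, V = Y·Q·ΔS·θ_c / [X·(1+k_d θ_c)] = 0.575 × 40400 × (219 − 12.9) × 17.5 / [2790 × (1 + 0.0487 × 17.5)] = 8.38×10^7 / 5168 = 16213 m³.

V ≈ 16200 m³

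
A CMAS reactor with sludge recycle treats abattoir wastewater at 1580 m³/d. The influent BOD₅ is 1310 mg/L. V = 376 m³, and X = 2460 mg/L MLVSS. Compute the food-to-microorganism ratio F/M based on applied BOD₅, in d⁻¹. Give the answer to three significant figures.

F/M ≈ 2.24 d⁻¹

Food-to-microorganism ratio F/M = Q S₀ / (V X) = 1580 × 1310 / (376.0 × 2460) = 2.238 d⁻¹.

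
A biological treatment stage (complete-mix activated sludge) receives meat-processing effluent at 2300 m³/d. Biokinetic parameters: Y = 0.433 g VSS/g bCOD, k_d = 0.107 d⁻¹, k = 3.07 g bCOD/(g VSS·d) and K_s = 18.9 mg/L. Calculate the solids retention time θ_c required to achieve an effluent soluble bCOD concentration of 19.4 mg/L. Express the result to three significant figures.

From 1/θ_c = Y·k·S/(K_s + S) − k_d: Y·k·S/(K_s+S) = 0.433 × 3.07 × 19.4 / (18.9 + 19.4) = 0.6733 d⁻¹.
θ_c = 1/(μ − k_d) = 1/(0.6733 − 0.107) = 1/0.5663 = 1.766 d.

θ_c ≈ 1.77 d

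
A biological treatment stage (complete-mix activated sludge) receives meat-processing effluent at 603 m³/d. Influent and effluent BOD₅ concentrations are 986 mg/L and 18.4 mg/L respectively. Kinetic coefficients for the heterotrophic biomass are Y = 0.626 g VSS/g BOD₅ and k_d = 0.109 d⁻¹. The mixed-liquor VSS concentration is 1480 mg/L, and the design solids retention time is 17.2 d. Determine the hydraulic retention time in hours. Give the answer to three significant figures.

τ ≈ 58.8 h

Rearranging the biomass balance for a CMAS with decay, V = Y·Q·ΔS·θ_c / [X·(1+k_d θ_c)] = 0.626 × 603 × (986 − 18.4) × 17.2 / [1480 × (1 + 0.109 × 17.2)] = 6.28×10^6 / 4255 = 1477 m³.
τ = V/Q = 1477/603 = 2.449 d, or 58.77 h.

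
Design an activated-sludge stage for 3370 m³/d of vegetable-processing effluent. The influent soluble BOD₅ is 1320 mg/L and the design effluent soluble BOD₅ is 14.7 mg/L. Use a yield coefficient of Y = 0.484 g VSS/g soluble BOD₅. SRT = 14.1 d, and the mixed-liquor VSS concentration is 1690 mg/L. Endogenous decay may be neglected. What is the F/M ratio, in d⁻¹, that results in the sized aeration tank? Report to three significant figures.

F/M ≈ 0.148 d⁻¹

V·X = Y·Q·ΔS·θ_c gives V = 0.484 × 3370 × (1320 − 14.7) × 14.1 / 1690 = 17763 m³.
F/M = applied load / biomass = Q·S₀/(V·X) = 3370 × 1320 / (17763 × 1690) = 0.1482 d⁻¹.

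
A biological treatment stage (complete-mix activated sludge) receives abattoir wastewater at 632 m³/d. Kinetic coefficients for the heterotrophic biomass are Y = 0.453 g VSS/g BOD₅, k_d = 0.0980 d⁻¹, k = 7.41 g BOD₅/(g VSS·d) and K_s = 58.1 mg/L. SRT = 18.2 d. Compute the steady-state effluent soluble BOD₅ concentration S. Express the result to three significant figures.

S ≈ 2.77 mg/L

Effluent substrate depends only on kinetics and SRT: S = K_s(1 + k_d θ_c) / [θ_c(Yk − k_d) − 1] = 58.1 × (1 + 0.0980 × 18.2) / [18.2 × (0.453 × 7.41 − 0.0980) − 1] = 161.7 / 58.31 = 2.774 mg/L.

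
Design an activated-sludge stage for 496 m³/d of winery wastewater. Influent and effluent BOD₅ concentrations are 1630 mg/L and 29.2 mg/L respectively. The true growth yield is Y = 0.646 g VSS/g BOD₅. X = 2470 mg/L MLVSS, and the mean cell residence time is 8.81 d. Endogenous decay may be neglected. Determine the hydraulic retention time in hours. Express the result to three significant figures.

τ ≈ 88.5 h

Biomass mass balance (decay neglected): V·X = Y·Q·(S₀ − S)·θ_c, so V = 0.646 × 496 × (1630 − 29.2) × 8.81 / 2470 = 1829 m³.
Hydraulic retention time τ = V/Q = 1829 / 496 = 3.688 d = 88.52 h.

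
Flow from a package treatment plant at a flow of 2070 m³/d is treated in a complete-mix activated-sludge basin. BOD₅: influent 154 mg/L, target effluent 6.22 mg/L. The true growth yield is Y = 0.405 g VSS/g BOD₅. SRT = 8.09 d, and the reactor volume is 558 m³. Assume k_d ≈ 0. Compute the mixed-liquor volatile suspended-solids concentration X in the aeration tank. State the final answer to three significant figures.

From V·X = Y·Q·(S₀ − S)·θ_c (decay neglected): X = 0.405 × 2070 × (154 − 6.22) × 8.09 / 558 = 1796 mg/L.

X ≈ 1800 mg/L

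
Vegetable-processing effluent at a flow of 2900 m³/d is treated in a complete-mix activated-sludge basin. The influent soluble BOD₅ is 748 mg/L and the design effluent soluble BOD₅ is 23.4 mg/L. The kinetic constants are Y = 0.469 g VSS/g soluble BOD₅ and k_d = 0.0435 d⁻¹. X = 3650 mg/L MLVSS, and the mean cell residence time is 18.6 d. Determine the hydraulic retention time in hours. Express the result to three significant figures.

Steady-state biomass mass balance: V·X·(1 + k_d·θ_c) = Y·Q·(S₀ − S)·θ_c, so V = 0.469 × 2900 × (748 − 23.4) × 18.6 / [3650 × (1 + 0.0435 × 18.6)] = 1.83×10^7 / 6603 = 2776 m³.
τ = V/Q = 2776/2900 = 0.9573 d, or 22.97 h.

τ ≈ 23.0 h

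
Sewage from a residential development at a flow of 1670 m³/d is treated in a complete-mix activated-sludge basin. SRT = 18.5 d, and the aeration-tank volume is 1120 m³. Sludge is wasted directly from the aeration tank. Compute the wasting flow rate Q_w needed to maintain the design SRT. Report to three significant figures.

Q_w ≈ 60.5 m³/d

Wasting from the aeration tank: Q_w = V / θ_c = 1120 / 18.5 = 60.54 m³/d.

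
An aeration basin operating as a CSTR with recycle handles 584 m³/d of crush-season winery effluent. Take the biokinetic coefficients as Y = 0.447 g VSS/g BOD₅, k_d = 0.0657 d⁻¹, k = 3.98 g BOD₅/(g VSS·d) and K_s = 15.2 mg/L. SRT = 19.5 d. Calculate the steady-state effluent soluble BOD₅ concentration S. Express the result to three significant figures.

S ≈ 1.07 mg/L

For a completely mixed reactor with recycle the Lawrence–McCarty relation gives S = K_s·(1 + k_d·θ_c) / [θ_c·(Y·k − k_d) − 1] = 15.2 × (1 + 0.0657 × 19.5) / [19.5 × (0.447 × 3.98 − 0.0657) − 1] = 34.67 / 32.41 = 1.070 mg/L.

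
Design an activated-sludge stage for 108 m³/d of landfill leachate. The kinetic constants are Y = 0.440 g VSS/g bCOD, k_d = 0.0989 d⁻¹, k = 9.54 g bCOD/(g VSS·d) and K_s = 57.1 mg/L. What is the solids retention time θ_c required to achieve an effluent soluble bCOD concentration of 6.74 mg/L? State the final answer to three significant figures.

θ_c ≈ 2.90 d

From 1/θ_c = Y·k·S/(K_s + S) − k_d: Y·k·S/(K_s+S) = 0.440 × 9.54 × 6.74 / (57.1 + 6.74) = 0.4432 d⁻¹.
Then 1/θ_c = μ − k_d = 0.4432 − 0.0989 = 0.3443 d⁻¹, giving θ_c = 2.905 d.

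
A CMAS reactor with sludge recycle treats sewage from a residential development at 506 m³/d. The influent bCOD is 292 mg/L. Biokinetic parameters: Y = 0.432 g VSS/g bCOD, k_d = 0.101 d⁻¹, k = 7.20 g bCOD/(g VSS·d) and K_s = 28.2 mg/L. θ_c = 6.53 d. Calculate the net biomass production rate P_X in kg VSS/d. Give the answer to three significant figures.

From the Monod/SRT balance for a CMAS, S = K_s·(1+k_d θ_c)/[θ_c·(Y k − k_d) − 1] = 28.2 × (1 + 0.101 × 6.53) / [6.53 × (0.432 × 7.20 − 0.101) − 1] = 46.80 / 18.65 = 2.509 mg/L.
The observed yield is Y_obs = Y/(1 + k_d·θ_c) = 0.432 / (1 + 0.101 × 6.53) = 0.432 / 1.660 = 0.2603 g VSS per g bCOD removed.
ΔS = 292 − 2.51 = 289.5 mg/L, so the substrate removal rate is 506 × 289.5/1000 = 146.5 kg bCOD/d.
P_X = Y_obs · Q(S₀ − S) = 0.2603 × 146.5 = 38.13 kg VSS/d.

P_X ≈ 38.1 kg VSS/d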